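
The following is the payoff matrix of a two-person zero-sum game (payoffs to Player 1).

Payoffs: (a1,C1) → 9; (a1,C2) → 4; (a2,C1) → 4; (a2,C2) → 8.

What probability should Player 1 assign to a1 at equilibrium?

Row minima: a1 → 4, a2 → 4; maximin = 4.
Column maxima: C1 → 9, C2 → 8; minimax = 8.
4 ≠ 8, so there is no saddle point; optimal play is mixed.
Let Player 1 play a1 with probability p. Expected payoff against C1: 9p + 4(1−p) = 5p + 4; against C2: 4p + 8(1−p) = −4p + 8.
Setting these equal: 5p + 4 = −4p + 8 ⇒ 9p = 4 ⇒ p = 4/9, and the value is (5)·(4/9) + 4 = 56/9.
For Player 2: with q = P(C1), equating a1's and a2's payoffs gives 5q + 4 = −4q + 8 ⇒ q = 4/9.

4/9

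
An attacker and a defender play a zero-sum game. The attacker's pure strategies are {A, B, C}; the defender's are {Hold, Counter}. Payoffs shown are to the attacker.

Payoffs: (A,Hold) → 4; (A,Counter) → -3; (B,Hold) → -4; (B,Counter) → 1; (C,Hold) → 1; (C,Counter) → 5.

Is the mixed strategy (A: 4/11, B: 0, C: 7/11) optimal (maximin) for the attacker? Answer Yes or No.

Yes

Against Hold this mix gives (4/11)·4 + (7/11)·1 = 23/11.
Against Counter this mix gives (4/11)·(-3) + (7/11)·5 = 23/11.
All of the defender's active replies (Hold, Counter) yield 23/11, and no column does worse for the attacker. The mix makes the defender indifferent and guarantees 23/11, so it is optimal.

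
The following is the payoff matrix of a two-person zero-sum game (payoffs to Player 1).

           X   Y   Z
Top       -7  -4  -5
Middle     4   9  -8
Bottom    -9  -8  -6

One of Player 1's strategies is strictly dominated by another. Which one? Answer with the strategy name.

Bottom

Top gives a strictly higher payoff than Bottom against every column: -7 > -9, -4 > -8, -5 > -6.
So Bottom is strictly dominated and Player 1 never plays it.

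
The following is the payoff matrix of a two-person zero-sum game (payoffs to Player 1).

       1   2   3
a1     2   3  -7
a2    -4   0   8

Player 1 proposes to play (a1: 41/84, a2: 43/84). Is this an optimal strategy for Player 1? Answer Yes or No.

No

Against 1 this mix gives (41/84)·2 + (43/84)·(-4) = -15/14.
Against 2 this mix gives (41/84)·3 + (43/84)·0 = 41/28.
Against 3 this mix gives (41/84)·(-7) + (43/84)·8 = 19/28.
Player 2 will play 1, holding Player 1 to -15/14. Shifting weight toward the row that does better against 1 would raise this floor (the equalizing mix achieves -4/7 against both 1 and 3), so the proposed strategy is not optimal.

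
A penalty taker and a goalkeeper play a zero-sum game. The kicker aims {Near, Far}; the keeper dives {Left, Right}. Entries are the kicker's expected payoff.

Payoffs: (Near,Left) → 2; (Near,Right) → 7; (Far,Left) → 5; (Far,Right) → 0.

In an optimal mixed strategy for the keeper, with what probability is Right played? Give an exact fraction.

Row minima: Near → 2, Far → 0; maximin = 2.
Column maxima: Left → 5, Right → 7; minimax = 5.
2 ≠ 5, so there is no saddle point; optimal play is mixed.
Let the kicker play Near with probability p. Expected payoff against Left: 2p + 5(1−p) = −3p + 5; against Right: 7p + 0(1−p) = 7p.
Setting these equal: −3p + 5 = 7p ⇒ −10p = -5 ⇒ p = 1/2, and the value is (-3)·(1/2) + 5 = 7/2.
For the keeper: with q = P(Left), equating Near's and Far's payoffs gives −5q + 7 = 5q ⇒ q = 7/10.

3/10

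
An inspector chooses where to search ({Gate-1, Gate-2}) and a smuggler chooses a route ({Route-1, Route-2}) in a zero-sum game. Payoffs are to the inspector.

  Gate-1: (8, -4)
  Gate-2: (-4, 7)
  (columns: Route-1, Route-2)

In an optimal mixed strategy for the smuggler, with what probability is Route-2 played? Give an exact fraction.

12/23

Row minima: Gate-1 → -4, Gate-2 → -4; maximin = -4.
Column maxima: Route-1 → 8, Route-2 → 7; minimax = 7.
-4 ≠ 7, so there is no saddle point; optimal play is mixed.
Let the inspector play Gate-1 with probability p. Expected payoff against Route-1: 8p + (-4)(1−p) = 12p − 4; against Route-2: (-4)p + 7(1−p) = −11p + 7.
Setting these equal: 12p − 4 = −11p + 7 ⇒ 23p = 11 ⇒ p = 11/23, and the value is (12)·(11/23) − 4 = 40/23.
For the smuggler: with q = P(Route-1), equating Gate-1's and Gate-2's payoffs gives 12q − 4 = −11q + 7 ⇒ q = 11/23.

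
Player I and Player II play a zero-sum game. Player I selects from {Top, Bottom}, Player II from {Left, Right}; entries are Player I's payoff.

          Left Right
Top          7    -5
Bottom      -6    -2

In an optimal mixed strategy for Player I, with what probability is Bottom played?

Row minima: Top → -5, Bottom → -6; maximin = -5.
Column maxima: Left → 7, Right → -2; minimax = -2.
-5 ≠ -2, so there is no saddle point; optimal play is mixed.
Let Player I play Top with probability p. Expected payoff against Left: 7p + (-6)(1−p) = 13p − 6; against Right: (-5)p + (-2)(1−p) = −3p − 2.
Setting these equal: 13p − 6 = −3p − 2 ⇒ 16p = 4 ⇒ p = 1/4, and the value is (13)·(1/4) − 6 = -11/4.
For Player II: with q = P(Left), equating Top's and Bottom's payoffs gives 12q − 5 = −4q − 2 ⇒ q = 3/16.

3/4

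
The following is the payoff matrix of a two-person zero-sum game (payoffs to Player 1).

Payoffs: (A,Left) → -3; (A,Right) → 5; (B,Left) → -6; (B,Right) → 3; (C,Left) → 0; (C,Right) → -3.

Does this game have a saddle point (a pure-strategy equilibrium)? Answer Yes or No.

Row minima: A → -3, B → -6, C → -3; maximin = -3.
Column maxima: Left → 0, Right → 5; minimax = 0.
-3 ≠ 0, so no pure-strategy equilibrium exists.

No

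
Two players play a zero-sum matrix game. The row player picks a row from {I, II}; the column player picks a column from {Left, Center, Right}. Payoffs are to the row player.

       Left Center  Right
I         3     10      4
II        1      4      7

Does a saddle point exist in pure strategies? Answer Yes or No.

Row minima: I → 3, II → 1; maximin = 3.
Column maxima: Left → 3, Center → 10, Right → 7; minimax = 3.
maximin = minimax = 3, so a saddle point exists.

Yes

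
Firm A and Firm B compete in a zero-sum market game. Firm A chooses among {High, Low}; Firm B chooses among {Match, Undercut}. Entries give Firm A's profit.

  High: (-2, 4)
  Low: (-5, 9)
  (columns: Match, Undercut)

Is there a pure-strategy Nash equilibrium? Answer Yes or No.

Row minima: High → -2, Low → -5; maximin = -2.
Column maxima: Match → -2, Undercut → 9; minimax = -2.
maximin = minimax = -2, so a saddle point exists.

Yes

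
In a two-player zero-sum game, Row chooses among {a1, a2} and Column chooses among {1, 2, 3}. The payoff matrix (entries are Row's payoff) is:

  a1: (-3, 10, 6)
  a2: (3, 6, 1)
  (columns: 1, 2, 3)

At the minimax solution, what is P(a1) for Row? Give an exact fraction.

Row minima: a1 → -3, a2 → 1; maximin = 1.
Column maxima: 1 → 3, 2 → 10, 3 → 6; minimax = 3.
1 ≠ 3, so there is no saddle point; optimal play is mixed.
2 is strictly dominated by 1 (it gives Row strictly more in every row), so Column never plays it.
On the remaining 2×2 (a1, a2 vs 1, 3):
Let Row play a1 with probability p. Expected payoff against 1: (-3)p + 3(1−p) = −6p + 3; against 3: 6p + 1(1−p) = 5p + 1.
Setting these equal: −6p + 3 = 5p + 1 ⇒ −11p = -2 ⇒ p = 2/11, and the value is (-6)·(2/11) + 3 = 21/11.
For Column: with q = P(1), equating a1's and a2's payoffs gives −9q + 6 = 2q + 1 ⇒ q = 5/11.

2/11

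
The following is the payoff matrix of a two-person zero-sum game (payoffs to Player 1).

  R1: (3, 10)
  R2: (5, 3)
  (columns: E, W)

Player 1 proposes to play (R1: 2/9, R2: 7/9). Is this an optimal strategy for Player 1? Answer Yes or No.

Yes

Against E this mix gives (2/9)·3 + (7/9)·5 = 41/9.
Against W this mix gives (2/9)·10 + (7/9)·3 = 41/9.
All of Player 2's active replies (E, W) yield 41/9, and no column does worse for Player 1. The mix makes Player 2 indifferent and guarantees 41/9, so it is optimal.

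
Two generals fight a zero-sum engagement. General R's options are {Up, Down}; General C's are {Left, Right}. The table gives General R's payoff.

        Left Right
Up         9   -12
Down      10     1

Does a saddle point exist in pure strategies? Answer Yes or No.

Row minima: Up → -12, Down → 1; maximin = 1.
Column maxima: Left → 10, Right → 1; minimax = 1.
maximin = minimax = 1, so a saddle point exists.

Yes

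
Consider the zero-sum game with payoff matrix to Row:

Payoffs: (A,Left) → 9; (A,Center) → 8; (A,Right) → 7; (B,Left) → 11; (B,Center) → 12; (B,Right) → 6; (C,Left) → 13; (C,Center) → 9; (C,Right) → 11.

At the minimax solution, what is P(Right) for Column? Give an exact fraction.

Row minima: A → 7, B → 6, C → 9; maximin = 9.
Column maxima: Left → 13, Center → 12, Right → 11; minimax = 11.
9 ≠ 11, so there is no saddle point; optimal play is mixed.
A is strictly dominated by C, so Row never plays it.
Left is strictly dominated by Right (it gives Row strictly more in every row), so Column never plays it.
On the remaining 2×2 (B, C vs Center, Right):
Let Row play B with probability p. Expected payoff against Center: 12p + 9(1−p) = 3p + 9; against Right: 6p + 11(1−p) = −5p + 11.
Setting these equal: 3p + 9 = −5p + 11 ⇒ 8p = 2 ⇒ p = 1/4, and the value is (3)·(1/4) + 9 = 39/4.
For Column: with q = P(Center), equating B's and C's payoffs gives 6q + 6 = −2q + 11 ⇒ q = 5/8.

3/8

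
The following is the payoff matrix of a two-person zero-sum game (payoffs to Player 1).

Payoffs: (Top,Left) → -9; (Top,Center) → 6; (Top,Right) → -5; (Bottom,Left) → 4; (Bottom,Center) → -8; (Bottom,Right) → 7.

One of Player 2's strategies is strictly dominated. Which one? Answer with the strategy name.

Left holds Player 1's payoff strictly below Right in every row: -9 < -5, 4 < 7.
So Right is strictly dominated for Player 2.

Right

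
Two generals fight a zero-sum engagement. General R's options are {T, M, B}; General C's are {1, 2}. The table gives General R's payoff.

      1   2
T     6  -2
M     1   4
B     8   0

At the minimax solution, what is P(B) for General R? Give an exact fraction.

Row minima: T → -2, M → 1, B → 0; maximin = 1.
Column maxima: 1 → 8, 2 → 4; minimax = 4.
1 ≠ 4, so there is no saddle point; optimal play is mixed.
T is strictly dominated by B, so General R never plays it.
On the remaining 2×2 (M, B vs 1, 2):
Let General R play M with probability p. Expected payoff against 1: 1p + 8(1−p) = −7p + 8; against 2: 4p + 0(1−p) = 4p.
Setting these equal: −7p + 8 = 4p ⇒ −11p = -8 ⇒ p = 8/11, and the value is (-7)·(8/11) + 8 = 32/11.
For General C: with q = P(1), equating M's and B's payoffs gives −3q + 4 = 8q ⇒ q = 4/11.

3/11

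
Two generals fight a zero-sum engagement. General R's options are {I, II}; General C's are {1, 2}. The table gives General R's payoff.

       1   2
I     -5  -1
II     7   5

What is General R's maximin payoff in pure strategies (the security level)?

Row minima: I → -5, II → 5.
The best of these is 5.

5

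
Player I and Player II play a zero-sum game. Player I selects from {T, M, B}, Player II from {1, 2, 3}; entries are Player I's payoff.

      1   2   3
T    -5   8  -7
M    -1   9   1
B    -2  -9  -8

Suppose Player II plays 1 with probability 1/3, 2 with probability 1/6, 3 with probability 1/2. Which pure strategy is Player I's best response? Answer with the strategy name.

Expected payoff of T: (1/3)·(-5) + (1/6)·8 + (1/2)·(-7) = -23/6.
Expected payoff of M: (1/3)·(-1) + (1/6)·9 + (1/2)·1 = 5/3.
Expected payoff of B: (1/3)·(-2) + (1/6)·(-9) + (1/2)·(-8) = -37/6.
The largest is 5/3, so Player I's best response is M.

M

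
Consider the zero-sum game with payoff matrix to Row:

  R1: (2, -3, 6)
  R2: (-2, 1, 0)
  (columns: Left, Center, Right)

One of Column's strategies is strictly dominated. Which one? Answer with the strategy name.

Right

Left holds Row's payoff strictly below Right in every row: 2 < 6, -2 < 0.
So Right is strictly dominated for Column.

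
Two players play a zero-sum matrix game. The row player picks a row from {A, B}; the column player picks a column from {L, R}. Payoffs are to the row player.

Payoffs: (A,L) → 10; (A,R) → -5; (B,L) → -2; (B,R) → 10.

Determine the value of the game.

Row minima: A → -5, B → -2; maximin = -2.
Column maxima: L → 10, R → 10; minimax = 10.
-2 ≠ 10, so there is no saddle point; optimal play is mixed.
Let the row player play A with probability p. Expected payoff against L: 10p + (-2)(1−p) = 12p − 2; against R: (-5)p + 10(1−p) = −15p + 10.
Setting these equal: 12p − 2 = −15p + 10 ⇒ 27p = 12 ⇒ p = 4/9, and the value is (12)·(4/9) − 2 = 10/3.
For the column player: with q = P(L), equating A's and B's payoffs gives 15q − 5 = −12q + 10 ⇒ q = 5/9.

10/3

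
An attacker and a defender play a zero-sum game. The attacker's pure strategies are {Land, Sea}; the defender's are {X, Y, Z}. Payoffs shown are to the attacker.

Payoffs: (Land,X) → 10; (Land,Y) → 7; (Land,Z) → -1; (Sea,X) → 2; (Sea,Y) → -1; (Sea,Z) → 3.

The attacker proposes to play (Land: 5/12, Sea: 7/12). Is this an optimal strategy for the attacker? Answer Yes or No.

No

Against X this mix gives (5/12)·10 + (7/12)·2 = 16/3.
Against Y this mix gives (5/12)·7 + (7/12)·(-1) = 7/3.
Against Z this mix gives (5/12)·(-1) + (7/12)·3 = 4/3.
The defender will play Z, holding the attacker to 4/3. Shifting weight toward the row that does better against Z would raise this floor (the equalizing mix achieves 5/3 against both Z and Y), so the proposed strategy is not optimal.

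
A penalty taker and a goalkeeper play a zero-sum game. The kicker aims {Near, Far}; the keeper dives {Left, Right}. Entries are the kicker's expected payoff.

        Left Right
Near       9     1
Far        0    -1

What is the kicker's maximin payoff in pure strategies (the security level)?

1

Row minima: Near → 1, Far → -1.
The best of these is 1.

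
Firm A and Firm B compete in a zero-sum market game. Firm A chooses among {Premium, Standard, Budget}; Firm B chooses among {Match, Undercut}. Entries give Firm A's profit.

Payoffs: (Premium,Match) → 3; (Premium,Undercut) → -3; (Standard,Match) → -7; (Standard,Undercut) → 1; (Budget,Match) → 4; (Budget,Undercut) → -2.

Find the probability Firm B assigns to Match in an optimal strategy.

3/14

Row minima: Premium → -3, Standard → -7, Budget → -2; maximin = -2.
Column maxima: Match → 4, Undercut → 1; minimax = 1.
-2 ≠ 1, so there is no saddle point; optimal play is mixed.
Premium is strictly dominated by Budget, so Firm A never plays it.
On the remaining 2×2 (Standard, Budget vs Match, Undercut):
Let Firm A play Standard with probability p. Expected payoff against Match: (-7)p + 4(1−p) = −11p + 4; against Undercut: 1p + (-2)(1−p) = 3p − 2.
Setting these equal: −11p + 4 = 3p − 2 ⇒ −14p = -6 ⇒ p = 3/7, and the value is (-11)·(3/7) + 4 = -5/7.
For Firm B: with q = P(Match), equating Standard's and Budget's payoffs gives −8q + 1 = 6q − 2 ⇒ q = 3/14.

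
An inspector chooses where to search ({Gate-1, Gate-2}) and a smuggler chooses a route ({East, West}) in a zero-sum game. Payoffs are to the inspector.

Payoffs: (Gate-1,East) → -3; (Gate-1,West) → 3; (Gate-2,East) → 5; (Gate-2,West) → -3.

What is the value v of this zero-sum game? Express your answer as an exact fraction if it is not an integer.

3/7

Row minima: Gate-1 → -3, Gate-2 → -3; maximin = -3.
Column maxima: East → 5, West → 3; minimax = 3.
-3 ≠ 3, so there is no saddle point; optimal play is mixed.
Let the inspector play Gate-1 with probability p. Expected payoff against East: (-3)p + 5(1−p) = −8p + 5; against West: 3p + (-3)(1−p) = 6p − 3.
Setting these equal: −8p + 5 = 6p − 3 ⇒ −14p = -8 ⇒ p = 4/7, and the value is (-8)·(4/7) + 5 = 3/7.
For the smuggler: with q = P(East), equating Gate-1's and Gate-2's payoffs gives −6q + 3 = 8q − 3 ⇒ q = 3/7.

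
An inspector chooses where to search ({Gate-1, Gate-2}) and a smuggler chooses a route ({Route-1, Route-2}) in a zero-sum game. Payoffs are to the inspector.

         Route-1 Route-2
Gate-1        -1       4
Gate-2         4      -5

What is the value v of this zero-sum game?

11/14

Row minima: Gate-1 → -1, Gate-2 → -5; maximin = -1.
Column maxima: Route-1 → 4, Route-2 → 4; minimax = 4.
-1 ≠ 4, so there is no saddle point; optimal play is mixed.
Let the inspector play Gate-1 with probability p. Expected payoff against Route-1: (-1)p + 4(1−p) = −5p + 4; against Route-2: 4p + (-5)(1−p) = 9p − 5.
Setting these equal: −5p + 4 = 9p − 5 ⇒ −14p = -9 ⇒ p = 9/14, and the value is (-5)·(9/14) + 4 = 11/14.
For the smuggler: with q = P(Route-1), equating Gate-1's and Gate-2's payoffs gives −5q + 4 = 9q − 5 ⇒ q = 9/14.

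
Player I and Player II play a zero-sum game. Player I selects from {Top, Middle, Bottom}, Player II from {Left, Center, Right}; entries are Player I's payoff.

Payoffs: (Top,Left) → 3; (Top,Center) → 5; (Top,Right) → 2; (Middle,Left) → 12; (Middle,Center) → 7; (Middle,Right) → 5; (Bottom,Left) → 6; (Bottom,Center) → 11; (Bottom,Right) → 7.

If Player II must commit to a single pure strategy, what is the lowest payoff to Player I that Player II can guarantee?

Column maxima: Left → 12, Center → 11, Right → 7.
The smallest of these is 7.

7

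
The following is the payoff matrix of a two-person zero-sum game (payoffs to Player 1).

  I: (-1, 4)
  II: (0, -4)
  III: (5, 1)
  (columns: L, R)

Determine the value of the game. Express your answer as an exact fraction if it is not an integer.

Row minima: I → -1, II → -4, III → 1; maximin = 1.
Column maxima: L → 5, R → 4; minimax = 4.
1 ≠ 4, so there is no saddle point; optimal play is mixed.
II is strictly dominated by III, so Player 1 never plays it.
On the remaining 2×2 (I, III vs L, R):
Let Player 1 play I with probability p. Expected payoff against L: (-1)p + 5(1−p) = −6p + 5; against R: 4p + 1(1−p) = 3p + 1.
Setting these equal: −6p + 5 = 3p + 1 ⇒ −9p = -4 ⇒ p = 4/9, and the value is (-6)·(4/9) + 5 = 7/3.
For Player 2: with q = P(L), equating I's and III's payoffs gives −5q + 4 = 4q + 1 ⇒ q = 1/3.

7/3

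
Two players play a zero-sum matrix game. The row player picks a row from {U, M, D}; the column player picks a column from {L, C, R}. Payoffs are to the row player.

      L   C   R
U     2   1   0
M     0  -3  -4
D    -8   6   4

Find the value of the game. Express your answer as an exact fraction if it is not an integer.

4/7

Row minima: U → 0, M → -4, D → -8; maximin = 0.
Column maxima: L → 2, C → 6, R → 4; minimax = 2.
0 ≠ 2, so there is no saddle point; optimal play is mixed.
M is strictly dominated by U, so the row player never plays it.
C is strictly dominated by R (it gives the row player strictly more in every row), so the column player never plays it.
On the remaining 2×2 (U, D vs L, R):
Let the row player play U with probability p. Expected payoff against L: 2p + (-8)(1−p) = 10p − 8; against R: 0p + 4(1−p) = −4p + 4.
Setting these equal: 10p − 8 = −4p + 4 ⇒ 14p = 12 ⇒ p = 6/7, and the value is (10)·(6/7) − 8 = 4/7.
For the column player: with q = P(L), equating U's and D's payoffs gives 2q = −12q + 4 ⇒ q = 2/7.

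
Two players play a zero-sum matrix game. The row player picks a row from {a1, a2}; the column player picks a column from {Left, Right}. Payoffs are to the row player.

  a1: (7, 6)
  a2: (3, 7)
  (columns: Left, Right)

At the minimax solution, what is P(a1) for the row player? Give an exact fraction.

Row minima: a1 → 6, a2 → 3; maximin = 6.
Column maxima: Left → 7, Right → 7; minimax = 7.
6 ≠ 7, so there is no saddle point; optimal play is mixed.
Let the row player play a1 with probability p. Expected payoff against Left: 7p + 3(1−p) = 4p + 3; against Right: 6p + 7(1−p) = −p + 7.
Setting these equal: 4p + 3 = −p + 7 ⇒ 5p = 4 ⇒ p = 4/5, and the value is (4)·(4/5) + 3 = 31/5.
For the column player: with q = P(Left), equating a1's and a2's payoffs gives q + 6 = −4q + 7 ⇒ q = 1/5.

4/5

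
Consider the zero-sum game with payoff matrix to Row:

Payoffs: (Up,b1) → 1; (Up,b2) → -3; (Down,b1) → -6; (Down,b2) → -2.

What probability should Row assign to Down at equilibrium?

Row minima: Up → -3, Down → -6; maximin = -3.
Column maxima: b1 → 1, b2 → -2; minimax = -2.
-3 ≠ -2, so there is no saddle point; optimal play is mixed.
Let Row play Up with probability p. Expected payoff against b1: 1p + (-6)(1−p) = 7p − 6; against b2: (-3)p + (-2)(1−p) = −p − 2.
Setting these equal: 7p − 6 = −p − 2 ⇒ 8p = 4 ⇒ p = 1/2, and the value is (7)·(1/2) − 6 = -5/2.
For Column: with q = P(b1), equating Up's and Down's payoffs gives 4q − 3 = −4q − 2 ⇒ q = 1/8.

1/2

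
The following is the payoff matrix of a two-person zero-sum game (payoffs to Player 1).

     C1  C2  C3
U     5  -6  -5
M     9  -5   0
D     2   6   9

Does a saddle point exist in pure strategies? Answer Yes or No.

Row minima: U → -6, M → -5, D → 2; maximin = 2.
Column maxima: C1 → 9, C2 → 6, C3 → 9; minimax = 6.
2 ≠ 6, so no pure-strategy equilibrium exists.

No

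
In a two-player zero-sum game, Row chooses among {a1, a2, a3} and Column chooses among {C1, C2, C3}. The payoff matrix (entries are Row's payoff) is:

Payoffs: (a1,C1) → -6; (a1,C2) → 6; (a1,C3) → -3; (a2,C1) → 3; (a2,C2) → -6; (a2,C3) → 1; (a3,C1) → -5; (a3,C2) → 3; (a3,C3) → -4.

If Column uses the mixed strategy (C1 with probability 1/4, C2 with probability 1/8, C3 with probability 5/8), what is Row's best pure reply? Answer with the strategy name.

Expected payoff of a1: (1/4)·(-6) + (1/8)·6 + (5/8)·(-3) = -21/8.
Expected payoff of a2: (1/4)·3 + (1/8)·(-6) + (5/8)·1 = 5/8.
Expected payoff of a3: (1/4)·(-5) + (1/8)·3 + (5/8)·(-4) = -27/8.
The largest is 5/8, so Row's best response is a2.

a2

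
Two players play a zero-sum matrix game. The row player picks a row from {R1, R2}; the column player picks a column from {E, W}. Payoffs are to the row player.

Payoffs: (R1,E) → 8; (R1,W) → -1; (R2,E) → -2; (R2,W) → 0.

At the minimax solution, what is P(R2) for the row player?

9/11

Row minima: R1 → -1, R2 → -2; maximin = -1.
Column maxima: E → 8, W → 0; minimax = 0.
-1 ≠ 0, so there is no saddle point; optimal play is mixed.
Let the row player play R1 with probability p. Expected payoff against E: 8p + (-2)(1−p) = 10p − 2; against W: (-1)p + 0(1−p) = −p.
Setting these equal: 10p − 2 = −p ⇒ 11p = 2 ⇒ p = 2/11, and the value is (10)·(2/11) − 2 = -2/11.
For the column player: with q = P(E), equating R1's and R2's payoffs gives 9q − 1 = −2q ⇒ q = 1/11.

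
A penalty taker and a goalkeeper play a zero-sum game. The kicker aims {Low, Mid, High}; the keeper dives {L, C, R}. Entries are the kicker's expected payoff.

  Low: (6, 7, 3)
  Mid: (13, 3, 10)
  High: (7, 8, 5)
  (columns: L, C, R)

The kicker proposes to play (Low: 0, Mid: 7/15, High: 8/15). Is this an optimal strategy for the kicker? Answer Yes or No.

Against L this mix gives (7/15)·13 + (8/15)·7 = 49/5.
Against C this mix gives (7/15)·3 + (8/15)·8 = 17/3.
Against R this mix gives (7/15)·10 + (8/15)·5 = 22/3.
The keeper will play C, holding the kicker to 17/3. Shifting weight toward the row that does better against C would raise this floor (the equalizing mix achieves 13/2 against both C and R), so the proposed strategy is not optimal.

No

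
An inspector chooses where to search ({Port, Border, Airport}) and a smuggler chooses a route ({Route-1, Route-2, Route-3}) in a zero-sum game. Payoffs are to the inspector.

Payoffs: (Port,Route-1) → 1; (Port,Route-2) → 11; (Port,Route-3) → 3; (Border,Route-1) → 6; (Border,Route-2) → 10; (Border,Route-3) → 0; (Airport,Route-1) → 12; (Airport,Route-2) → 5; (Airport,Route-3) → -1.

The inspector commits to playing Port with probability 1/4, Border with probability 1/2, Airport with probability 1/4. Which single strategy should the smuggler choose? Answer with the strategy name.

If the smuggler plays Route-1, the inspector's expected payoff is (1/4)·1 + (1/2)·6 + (1/4)·12 = 25/4.
If the smuggler plays Route-2, the inspector's expected payoff is (1/4)·11 + (1/2)·10 + (1/4)·5 = 9.
If the smuggler plays Route-3, the inspector's expected payoff is (1/4)·3 + (1/2)·0 + (1/4)·(-1) = 1/2.
The smuggler minimizes the inspector's payoff; the smallest is 1/2, so the best response is Route-3.

Route-3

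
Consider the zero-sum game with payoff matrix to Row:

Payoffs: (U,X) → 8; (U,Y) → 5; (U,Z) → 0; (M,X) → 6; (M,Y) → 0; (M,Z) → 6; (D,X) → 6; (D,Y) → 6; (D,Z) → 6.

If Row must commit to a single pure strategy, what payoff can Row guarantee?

6

Row minima: U → 0, M → 0, D → 6.
The best of these is 6.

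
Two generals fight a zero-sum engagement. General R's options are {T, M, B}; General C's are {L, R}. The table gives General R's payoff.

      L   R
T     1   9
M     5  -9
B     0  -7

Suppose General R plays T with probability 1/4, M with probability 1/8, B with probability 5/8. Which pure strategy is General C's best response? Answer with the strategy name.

R

If General C plays L, General R's expected payoff is (1/4)·1 + (1/8)·5 + (5/8)·0 = 7/8.
If General C plays R, General R's expected payoff is (1/4)·9 + (1/8)·(-9) + (5/8)·(-7) = -13/4.
General C minimizes General R's payoff; the smallest is -13/4, so the best response is R.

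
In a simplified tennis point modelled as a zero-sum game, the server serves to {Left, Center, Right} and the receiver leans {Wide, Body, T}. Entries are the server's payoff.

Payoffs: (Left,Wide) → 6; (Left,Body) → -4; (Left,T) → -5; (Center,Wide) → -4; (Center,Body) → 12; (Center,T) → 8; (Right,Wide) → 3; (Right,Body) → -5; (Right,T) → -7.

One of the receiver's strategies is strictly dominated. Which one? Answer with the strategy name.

Body

T holds the server's payoff strictly below Body in every row: -5 < -4, 8 < 12, -7 < -5.
So Body is strictly dominated for the receiver.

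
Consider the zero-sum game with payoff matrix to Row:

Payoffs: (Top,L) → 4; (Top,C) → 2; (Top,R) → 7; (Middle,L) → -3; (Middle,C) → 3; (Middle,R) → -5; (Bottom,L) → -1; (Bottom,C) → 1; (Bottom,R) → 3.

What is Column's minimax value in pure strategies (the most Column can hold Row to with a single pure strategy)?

Column maxima: L → 4, C → 3, R → 7.
The smallest of these is 3.

3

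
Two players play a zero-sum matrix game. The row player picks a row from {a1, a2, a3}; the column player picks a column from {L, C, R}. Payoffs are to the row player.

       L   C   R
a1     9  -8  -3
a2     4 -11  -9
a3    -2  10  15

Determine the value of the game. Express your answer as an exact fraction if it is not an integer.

Row minima: a1 → -8, a2 → -11, a3 → -2; maximin = -2.
Column maxima: L → 9, C → 10, R → 15; minimax = 9.
-2 ≠ 9, so there is no saddle point; optimal play is mixed.
a2 is strictly dominated by a1, so the row player never plays it.
R is strictly dominated by C (it gives the row player strictly more in every row), so the column player never plays it.
On the remaining 2×2 (a1, a3 vs L, C):
Let the row player play a1 with probability p. Expected payoff against L: 9p + (-2)(1−p) = 11p − 2; against C: (-8)p + 10(1−p) = −18p + 10.
Setting these equal: 11p − 2 = −18p + 10 ⇒ 29p = 12 ⇒ p = 12/29, and the value is (11)·(12/29) − 2 = 74/29.
For the column player: with q = P(L), equating a1's and a3's payoffs gives 17q − 8 = −12q + 10 ⇒ q = 18/29.

74/29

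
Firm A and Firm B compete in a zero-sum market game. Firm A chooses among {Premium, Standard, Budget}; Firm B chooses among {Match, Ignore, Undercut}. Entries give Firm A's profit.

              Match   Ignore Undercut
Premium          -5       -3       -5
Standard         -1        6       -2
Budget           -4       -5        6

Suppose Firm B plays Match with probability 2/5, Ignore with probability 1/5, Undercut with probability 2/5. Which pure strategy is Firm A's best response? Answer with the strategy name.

Expected payoff of Premium: (2/5)·(-5) + (1/5)·(-3) + (2/5)·(-5) = -23/5.
Expected payoff of Standard: (2/5)·(-1) + (1/5)·6 + (2/5)·(-2) = 0.
Expected payoff of Budget: (2/5)·(-4) + (1/5)·(-5) + (2/5)·6 = -1/5.
The largest is 0, so Firm A's best response is Standard.

Standard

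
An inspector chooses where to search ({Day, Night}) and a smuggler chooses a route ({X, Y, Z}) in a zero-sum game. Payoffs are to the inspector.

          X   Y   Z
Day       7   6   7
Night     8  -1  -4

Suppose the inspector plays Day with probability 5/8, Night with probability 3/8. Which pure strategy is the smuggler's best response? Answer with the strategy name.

If the smuggler plays X, the inspector's expected payoff is (5/8)·7 + (3/8)·8 = 59/8.
If the smuggler plays Y, the inspector's expected payoff is (5/8)·6 + (3/8)·(-1) = 27/8.
If the smuggler plays Z, the inspector's expected payoff is (5/8)·7 + (3/8)·(-4) = 23/8.
The smuggler minimizes the inspector's payoff; the smallest is 23/8, so the best response is Z.

Z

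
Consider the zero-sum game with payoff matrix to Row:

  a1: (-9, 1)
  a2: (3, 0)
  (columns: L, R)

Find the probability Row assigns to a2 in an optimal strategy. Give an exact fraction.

10/13

Row minima: a1 → -9, a2 → 0; maximin = 0.
Column maxima: L → 3, R → 1; minimax = 1.
0 ≠ 1, so there is no saddle point; optimal play is mixed.
Let Row play a1 with probability p. Expected payoff against L: (-9)p + 3(1−p) = −12p + 3; against R: 1p + 0(1−p) = p.
Setting these equal: −12p + 3 = p ⇒ −13p = -3 ⇒ p = 3/13, and the value is (-12)·(3/13) + 3 = 3/13.
For Column: with q = P(L), equating a1's and a2's payoffs gives −10q + 1 = 3q ⇒ q = 1/13.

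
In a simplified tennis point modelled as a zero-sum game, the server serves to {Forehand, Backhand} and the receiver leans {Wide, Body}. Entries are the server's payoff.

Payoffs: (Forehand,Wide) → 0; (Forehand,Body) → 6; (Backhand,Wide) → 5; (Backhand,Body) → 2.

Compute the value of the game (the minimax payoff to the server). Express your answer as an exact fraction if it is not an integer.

10/3

Row minima: Forehand → 0, Backhand → 2; maximin = 2.
Column maxima: Wide → 5, Body → 6; minimax = 5.
2 ≠ 5, so there is no saddle point; optimal play is mixed.
Let the server play Forehand with probability p. Expected payoff against Wide: 0p + 5(1−p) = −5p + 5; against Body: 6p + 2(1−p) = 4p + 2.
Setting these equal: −5p + 5 = 4p + 2 ⇒ −9p = -3 ⇒ p = 1/3, and the value is (-5)·(1/3) + 5 = 10/3.
For the receiver: with q = P(Wide), equating Forehand's and Backhand's payoffs gives −6q + 6 = 3q + 2 ⇒ q = 4/9.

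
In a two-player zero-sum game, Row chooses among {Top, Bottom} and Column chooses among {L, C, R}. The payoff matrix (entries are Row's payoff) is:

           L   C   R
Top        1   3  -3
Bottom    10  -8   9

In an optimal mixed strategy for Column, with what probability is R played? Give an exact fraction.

11/23

Row minima: Top → -3, Bottom → -8; maximin = -3.
Column maxima: L → 10, C → 3, R → 9; minimax = 3.
-3 ≠ 3, so there is no saddle point; optimal play is mixed.
L is strictly dominated by R (it gives Row strictly more in every row), so Column never plays it.
On the remaining 2×2 (Top, Bottom vs C, R):
Let Row play Top with probability p. Expected payoff against C: 3p + (-8)(1−p) = 11p − 8; against R: (-3)p + 9(1−p) = −12p + 9.
Setting these equal: 11p − 8 = −12p + 9 ⇒ 23p = 17 ⇒ p = 17/23, and the value is (11)·(17/23) − 8 = 3/23.
For Column: with q = P(C), equating Top's and Bottom's payoffs gives 6q − 3 = −17q + 9 ⇒ q = 12/23.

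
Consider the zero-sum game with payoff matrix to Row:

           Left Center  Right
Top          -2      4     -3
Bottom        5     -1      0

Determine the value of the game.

Row minima: Top → -3, Bottom → -1; maximin = -1.
Column maxima: Left → 5, Center → 4, Right → 0; minimax = 0.
-1 ≠ 0, so there is no saddle point; optimal play is mixed.
Left is strictly dominated by Right (it gives Row strictly more in every row), so Column never plays it.
On the remaining 2×2 (Top, Bottom vs Center, Right):
Let Row play Top with probability p. Expected payoff against Center: 4p + (-1)(1−p) = 5p − 1; against Right: (-3)p + 0(1−p) = −3p.
Setting these equal: 5p − 1 = −3p ⇒ 8p = 1 ⇒ p = 1/8, and the value is (5)·(1/8) − 1 = -3/8.
For Column: with q = P(Center), equating Top's and Bottom's payoffs gives 7q − 3 = −q ⇒ q = 3/8.

-3/8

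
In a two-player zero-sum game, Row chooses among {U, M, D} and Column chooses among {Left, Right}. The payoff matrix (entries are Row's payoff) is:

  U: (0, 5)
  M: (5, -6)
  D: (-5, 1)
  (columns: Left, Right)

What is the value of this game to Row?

25/16

Row minima: U → 0, M → -6, D → -5; maximin = 0.
Column maxima: Left → 5, Right → 5; minimax = 5.
0 ≠ 5, so there is no saddle point; optimal play is mixed.
D is strictly dominated by U, so Row never plays it.
On the remaining 2×2 (U, M vs Left, Right):
Let Row play U with probability p. Expected payoff against Left: 0p + 5(1−p) = −5p + 5; against Right: 5p + (-6)(1−p) = 11p − 6.
Setting these equal: −5p + 5 = 11p − 6 ⇒ −16p = -11 ⇒ p = 11/16, and the value is (-5)·(11/16) + 5 = 25/16.
For Column: with q = P(Left), equating U's and M's payoffs gives −5q + 5 = 11q − 6 ⇒ q = 11/16.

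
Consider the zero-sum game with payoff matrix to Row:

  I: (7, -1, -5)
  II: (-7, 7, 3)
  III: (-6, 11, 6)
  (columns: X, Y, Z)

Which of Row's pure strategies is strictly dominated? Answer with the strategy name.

II

III gives a strictly higher payoff than II against every column: -6 > -7, 11 > 7, 6 > 3.
So II is strictly dominated and Row never plays it.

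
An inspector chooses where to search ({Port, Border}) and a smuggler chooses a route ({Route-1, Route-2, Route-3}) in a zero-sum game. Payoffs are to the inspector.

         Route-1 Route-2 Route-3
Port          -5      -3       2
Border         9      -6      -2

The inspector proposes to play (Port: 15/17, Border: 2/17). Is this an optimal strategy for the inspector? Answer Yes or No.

Against Route-1 this mix gives (15/17)·(-5) + (2/17)·9 = -57/17.
Against Route-2 this mix gives (15/17)·(-3) + (2/17)·(-6) = -57/17.
Against Route-3 this mix gives (15/17)·2 + (2/17)·(-2) = 26/17.
All of the smuggler's active replies (Route-1, Route-2) yield -57/17, and no column does worse for the inspector. The mix makes the smuggler indifferent and guarantees -57/17, so it is optimal.

Yes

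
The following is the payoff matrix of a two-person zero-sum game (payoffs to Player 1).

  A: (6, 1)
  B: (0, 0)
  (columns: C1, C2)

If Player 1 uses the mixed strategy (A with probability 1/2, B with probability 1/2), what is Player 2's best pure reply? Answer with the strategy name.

If Player 2 plays C1, Player 1's expected payoff is (1/2)·6 + (1/2)·0 = 3.
If Player 2 plays C2, Player 1's expected payoff is (1/2)·1 + (1/2)·0 = 1/2.
Player 2 minimizes Player 1's payoff; the smallest is 1/2, so the best response is C2.

C2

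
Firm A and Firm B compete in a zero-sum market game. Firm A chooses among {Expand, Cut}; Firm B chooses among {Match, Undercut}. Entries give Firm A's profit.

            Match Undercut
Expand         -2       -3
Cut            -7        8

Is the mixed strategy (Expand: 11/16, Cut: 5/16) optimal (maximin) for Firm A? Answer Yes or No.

Against Match this mix gives (11/16)·(-2) + (5/16)·(-7) = -57/16.
Against Undercut this mix gives (11/16)·(-3) + (5/16)·8 = 7/16.
Firm B will play Match, holding Firm A to -57/16. Shifting weight toward the row that does better against Match would raise this floor (the equalizing mix achieves -37/16 against both Match and Undercut), so the proposed strategy is not optimal.

No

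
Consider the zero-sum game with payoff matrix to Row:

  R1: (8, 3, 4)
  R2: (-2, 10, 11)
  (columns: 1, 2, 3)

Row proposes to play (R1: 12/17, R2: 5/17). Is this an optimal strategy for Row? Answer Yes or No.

Yes

Against 1 this mix gives (12/17)·8 + (5/17)·(-2) = 86/17.
Against 2 this mix gives (12/17)·3 + (5/17)·10 = 86/17.
Against 3 this mix gives (12/17)·4 + (5/17)·11 = 103/17.
All of Column's active replies (1, 2) yield 86/17, and no column does worse for Row. The mix makes Column indifferent and guarantees 86/17, so it is optimal.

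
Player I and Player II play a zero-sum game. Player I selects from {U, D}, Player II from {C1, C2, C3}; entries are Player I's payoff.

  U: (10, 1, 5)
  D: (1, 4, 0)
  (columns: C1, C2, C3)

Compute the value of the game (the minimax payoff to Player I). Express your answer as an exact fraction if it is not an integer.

5/2

Row minima: U → 1, D → 0; maximin = 1.
Column maxima: C1 → 10, C2 → 4, C3 → 5; minimax = 4.
1 ≠ 4, so there is no saddle point; optimal play is mixed.
C1 is strictly dominated by C3 (it gives Player I strictly more in every row), so Player II never plays it.
On the remaining 2×2 (U, D vs C2, C3):
Let Player I play U with probability p. Expected payoff against C2: 1p + 4(1−p) = −3p + 4; against C3: 5p + 0(1−p) = 5p.
Setting these equal: −3p + 4 = 5p ⇒ −8p = -4 ⇒ p = 1/2, and the value is (-3)·(1/2) + 4 = 5/2.
For Player II: with q = P(C2), equating U's and D's payoffs gives −4q + 5 = 4q ⇒ q = 5/8.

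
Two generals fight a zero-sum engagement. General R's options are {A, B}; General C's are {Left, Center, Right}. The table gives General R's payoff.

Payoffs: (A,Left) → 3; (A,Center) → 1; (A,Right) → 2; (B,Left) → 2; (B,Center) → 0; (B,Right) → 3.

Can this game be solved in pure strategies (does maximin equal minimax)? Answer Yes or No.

Yes

Row minima: A → 1, B → 0; maximin = 1.
Column maxima: Left → 3, Center → 1, Right → 3; minimax = 1.
maximin = minimax = 1, so a saddle point exists.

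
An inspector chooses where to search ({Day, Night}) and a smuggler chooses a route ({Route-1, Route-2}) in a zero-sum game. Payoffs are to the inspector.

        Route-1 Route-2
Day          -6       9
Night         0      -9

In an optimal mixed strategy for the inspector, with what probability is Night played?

Row minima: Day → -6, Night → -9; maximin = -6.
Column maxima: Route-1 → 0, Route-2 → 9; minimax = 0.
-6 ≠ 0, so there is no saddle point; optimal play is mixed.
Let the inspector play Day with probability p. Expected payoff against Route-1: (-6)p + 0(1−p) = −6p; against Route-2: 9p + (-9)(1−p) = 18p − 9.
Setting these equal: −6p = 18p − 9 ⇒ −24p = -9 ⇒ p = 3/8, and the value is (-6)·(3/8) = -9/4.
For the smuggler: with q = P(Route-1), equating Day's and Night's payoffs gives −15q + 9 = 9q − 9 ⇒ q = 3/4.

5/8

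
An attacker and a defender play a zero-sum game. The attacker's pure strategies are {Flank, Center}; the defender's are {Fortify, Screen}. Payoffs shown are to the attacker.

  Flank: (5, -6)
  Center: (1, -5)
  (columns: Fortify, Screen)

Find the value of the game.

Row minima: Flank → -6, Center → -5; maximin = -5.
Column maxima: Fortify → 5, Screen → -5; minimax = -5.
Since maximin = minimax = -5, there is a saddle point and the value is -5.

-5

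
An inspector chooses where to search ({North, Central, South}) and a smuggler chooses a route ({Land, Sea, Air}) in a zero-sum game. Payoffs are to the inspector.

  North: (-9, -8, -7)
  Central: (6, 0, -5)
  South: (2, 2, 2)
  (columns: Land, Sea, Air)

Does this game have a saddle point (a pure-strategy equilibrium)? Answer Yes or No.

Row minima: North → -9, Central → -5, South → 2; maximin = 2.
Column maxima: Land → 6, Sea → 2, Air → 2; minimax = 2.
maximin = minimax = 2, so a saddle point exists.

Yes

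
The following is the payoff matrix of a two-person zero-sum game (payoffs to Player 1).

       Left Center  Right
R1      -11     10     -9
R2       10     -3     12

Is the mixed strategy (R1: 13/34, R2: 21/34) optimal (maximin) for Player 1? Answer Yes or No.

Against Left this mix gives (13/34)·(-11) + (21/34)·10 = 67/34.
Against Center this mix gives (13/34)·10 + (21/34)·(-3) = 67/34.
Against Right this mix gives (13/34)·(-9) + (21/34)·12 = 135/34.
All of Player 2's active replies (Left, Center) yield 67/34, and no column does worse for Player 1. The mix makes Player 2 indifferent and guarantees 67/34, so it is optimal.

Yes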